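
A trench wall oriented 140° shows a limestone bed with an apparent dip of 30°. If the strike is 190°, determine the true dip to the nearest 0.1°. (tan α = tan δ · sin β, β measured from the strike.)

37.0°

The section is 50° from the strike.
tan(true dip) = tan 30° / sin 50° = 0.7537
true dip = arctan 0.7537 = 37.00°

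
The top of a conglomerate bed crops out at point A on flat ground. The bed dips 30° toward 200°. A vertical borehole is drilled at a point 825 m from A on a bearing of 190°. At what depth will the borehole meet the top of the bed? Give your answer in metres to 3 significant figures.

469 m

The hole lies 10° from the dip direction, so the down-dip offset is 825 × cos 10° = 812.47 m.
Depth = down-dip offset × tan(dip) = 812.47 × tan 30° = 812.47 × 0.5774
Depth = 469.08 m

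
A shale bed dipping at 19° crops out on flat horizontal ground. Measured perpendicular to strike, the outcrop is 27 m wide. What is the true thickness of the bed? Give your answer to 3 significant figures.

8.79 m

True thickness t = w · sin(dip) = 27 × sin 19°
t = 27 × 0.3256 = 8.790 m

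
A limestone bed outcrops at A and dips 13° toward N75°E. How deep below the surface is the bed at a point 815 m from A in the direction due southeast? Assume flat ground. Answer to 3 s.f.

The hole lies 60° from the dip direction, so the down-dip offset is 815 × cos 60° = 407.50 m.
Depth = down-dip offset × tan(dip) = 407.50 × tan 13° = 407.50 × 0.2309
Depth = 94.08 m

94.1 m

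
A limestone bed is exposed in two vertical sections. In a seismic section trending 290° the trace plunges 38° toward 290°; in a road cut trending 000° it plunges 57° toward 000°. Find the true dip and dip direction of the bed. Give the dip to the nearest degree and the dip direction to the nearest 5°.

Each apparent-dip line lies in the plane. As unit vectors (x east, y north, z up), v₁ plunges 38°→290° and v₂ plunges 57°→000°.
n = v₁ × v₂ = (-0.109, 0.621, 0.403) (taken with n_z > 0).
True dip = arccos(n_z / |n|) = arccos(0.5388) = 57.4°.
The horizontal component of n points toward azimuth atan2(n_x, n_y) = 350°, the dip direction.

true dip 57°, dip direction 350°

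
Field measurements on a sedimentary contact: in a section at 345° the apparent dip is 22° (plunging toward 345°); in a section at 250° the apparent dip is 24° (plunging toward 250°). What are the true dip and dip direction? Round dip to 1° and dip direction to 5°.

true dip 32°, dip direction 295°

Represent each trace as a vector plunging at its apparent dip toward its trend (east-north-up frame): v₁ = (-0.240, 0.896, -0.375), v₂ = (-0.858, -0.312, -0.407).
The plane normal is n = v₁ × v₂ ∝ (-0.481, 0.224, 0.844).
Dip δ = arctan(|n_h|/n_z) = arctan(0.531/0.844) = 32.2°.
The horizontal component of n points toward azimuth atan2(n_x, n_y) = 295°, the dip direction.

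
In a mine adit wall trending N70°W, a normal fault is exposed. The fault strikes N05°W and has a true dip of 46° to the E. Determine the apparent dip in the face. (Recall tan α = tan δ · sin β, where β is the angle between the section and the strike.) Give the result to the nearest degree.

43°

The section lies 65° from the strike.
tan(apparent dip) = tan 46° · sin 65° = 0.9385
apparent dip = arctan 0.9385 = 43.18°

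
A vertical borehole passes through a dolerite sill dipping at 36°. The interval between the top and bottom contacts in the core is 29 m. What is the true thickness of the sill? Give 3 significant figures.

23.5 m

True thickness t = h · cos(dip) = 29 × cos 36°
t = 29 × 0.8090 = 23.461 m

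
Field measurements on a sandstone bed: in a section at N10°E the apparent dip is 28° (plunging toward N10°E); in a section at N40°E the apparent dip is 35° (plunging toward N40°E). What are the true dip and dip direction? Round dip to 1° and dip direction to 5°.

true dip 36°, dip direction 050°

Each apparent-dip line lies in the plane. As unit vectors (x east, y north, z up), v₁ plunges 28°→N10°E and v₂ plunges 35°→N40°E.
n = v₁ × v₂ = (0.204, 0.159, 0.362) (taken with n_z > 0).
True dip = arccos(n_z / |n|) = arccos(0.8131) = 35.6°.
Dip direction = atan2(0.204, 0.159) = 52° (azimuth of n's horizontal projection).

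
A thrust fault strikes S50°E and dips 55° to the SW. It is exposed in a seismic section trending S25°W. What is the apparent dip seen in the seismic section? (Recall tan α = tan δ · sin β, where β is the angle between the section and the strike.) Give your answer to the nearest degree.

Angle between strike (S50°E) and section (S25°W): β = 75°.
tan α = tan 55° × sin 75° = 1.4281 × 0.9659 = 1.3795
α = arctan(1.3795) = 54.06°

54°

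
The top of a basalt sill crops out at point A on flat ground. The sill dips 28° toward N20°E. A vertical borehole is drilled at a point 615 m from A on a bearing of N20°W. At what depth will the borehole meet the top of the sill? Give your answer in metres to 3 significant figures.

The hole lies 40° from the dip direction, so the down-dip offset is 615 × cos 40° = 471.12 m.
Depth = down-dip offset × tan(dip) = 471.12 × tan 28° = 471.12 × 0.5317
Depth = 250.50 m

250 m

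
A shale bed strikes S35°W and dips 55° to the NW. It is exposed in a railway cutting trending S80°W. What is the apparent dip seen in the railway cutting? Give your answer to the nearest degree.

45°

The strike is S35°W and the section trends S80°W; the acute angle between them is β = 45°.
tan(apparent dip) = tan 55° · sin 45° = 1.0099
apparent dip = arctan 1.0099 = 45.28°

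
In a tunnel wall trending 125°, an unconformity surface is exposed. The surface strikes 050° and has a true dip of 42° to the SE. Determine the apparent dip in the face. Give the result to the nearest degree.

The strike is 050° and the section trends 125°; the acute angle between them is β = 75°.
tan(apparent dip) = tan 42° · sin 75° = 0.8697
α = arctan(0.8697) = 41.01°

41°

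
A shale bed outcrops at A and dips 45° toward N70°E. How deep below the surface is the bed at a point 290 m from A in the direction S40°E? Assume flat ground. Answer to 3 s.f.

99.2 m

The hole lies 70° from the dip direction, so the down-dip offset is 290 × cos 70° = 99.19 m.
Depth = down-dip offset × tan(dip) = 99.19 × tan 45° = 99.19 × 1.0000
Depth = 99.19 m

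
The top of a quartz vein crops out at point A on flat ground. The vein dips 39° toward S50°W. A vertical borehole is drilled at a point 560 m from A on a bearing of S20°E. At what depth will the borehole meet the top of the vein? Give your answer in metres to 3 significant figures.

155 m

The hole lies 70° from the dip direction, so the down-dip offset is 560 × cos 70° = 191.53 m.
Depth = down-dip offset × tan(dip) = 191.53 × tan 39° = 191.53 × 0.8098
Depth = 155.10 m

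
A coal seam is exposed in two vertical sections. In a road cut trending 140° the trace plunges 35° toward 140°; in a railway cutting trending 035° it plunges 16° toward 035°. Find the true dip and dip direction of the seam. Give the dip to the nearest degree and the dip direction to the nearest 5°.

Represent each trace as a vector plunging at its apparent dip toward its trend (east-north-up frame): v₁ = (0.527, -0.628, -0.574), v₂ = (0.551, 0.787, -0.276).
n = v₁ × v₂ = (0.625, -0.171, 0.761) (taken with n_z > 0).
Dip δ = arctan(|n_h|/n_z) = arctan(0.648/0.761) = 40.4°.
Dip direction = atan2(0.625, -0.171) = 105° (azimuth of n's horizontal projection).

true dip 40°, dip direction 105°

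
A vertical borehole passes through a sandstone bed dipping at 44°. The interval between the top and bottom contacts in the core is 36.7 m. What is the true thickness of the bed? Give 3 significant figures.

True thickness t = h · cos(dip) = 36.7 × cos 44°
t = 36.7 × 0.7193 = 26.400 m

26.4 m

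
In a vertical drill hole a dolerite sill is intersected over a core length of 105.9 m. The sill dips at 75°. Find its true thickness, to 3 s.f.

27.4 m

True thickness t = h · cos(dip) = 105.9 × cos 75°
t = 105.9 × 0.2588 = 27.409 m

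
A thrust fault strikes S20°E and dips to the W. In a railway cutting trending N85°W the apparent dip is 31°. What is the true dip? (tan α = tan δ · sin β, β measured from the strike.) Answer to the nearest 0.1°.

33.5°

The section is 65° from the strike.
tan δ = tan α / sin β = tan 31° / sin 65° = 0.6009 / 0.9063 = 0.6630
δ = arctan(0.6630) = 33.54°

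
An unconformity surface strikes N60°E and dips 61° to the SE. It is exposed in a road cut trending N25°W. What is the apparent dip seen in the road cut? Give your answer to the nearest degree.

61°

Angle between strike (N60°E) and section (N25°W): β = 85°.
tan(apparent dip) = tan 61° · sin 85° = 1.7972
α = arctan(1.7972) = 60.91°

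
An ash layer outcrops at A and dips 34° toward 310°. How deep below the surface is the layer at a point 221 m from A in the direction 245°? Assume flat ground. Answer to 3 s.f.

63.0 m

The hole lies 65° from the dip direction, so the down-dip offset is 221 × cos 65° = 93.40 m.
Depth = down-dip offset × tan(dip) = 93.40 × tan 34° = 93.40 × 0.6745
Depth = 63.00 m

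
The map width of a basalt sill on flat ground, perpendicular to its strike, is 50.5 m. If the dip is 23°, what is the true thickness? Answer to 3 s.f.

19.7 m

True thickness t = w · sin(dip) = 50.5 × sin 23°
t = 50.5 × 0.3907 = 19.732 m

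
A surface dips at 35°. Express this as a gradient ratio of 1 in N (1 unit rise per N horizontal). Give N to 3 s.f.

1 : N means tan θ = 1/N, so N = 1/tan 35° = 1/0.7002

1 in 1.43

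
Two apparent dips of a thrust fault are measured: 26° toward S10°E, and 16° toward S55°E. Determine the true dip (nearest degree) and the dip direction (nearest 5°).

Each apparent-dip line lies in the plane. As unit vectors (x east, y north, z up), v₁ plunges 26°→S10°E and v₂ plunges 16°→S55°E.
Cross product v₁ × v₂ gives the pole to the plane: n ∝ (0.002, -0.302, 0.611).
Dip δ = arctan(|n_h|/n_z) = arctan(0.302/0.611) = 26.3°.
The horizontal component of n points toward azimuth atan2(n_x, n_y) = 180°, the dip direction.

true dip 26°, dip direction 180°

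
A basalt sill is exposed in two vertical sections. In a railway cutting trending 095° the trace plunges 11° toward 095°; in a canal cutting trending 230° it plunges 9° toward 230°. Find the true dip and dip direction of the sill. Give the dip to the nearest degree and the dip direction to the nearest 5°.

true dip 25°, dip direction 160°

Each apparent-dip line lies in the plane. As unit vectors (x east, y north, z up), v₁ plunges 11°→095° and v₂ plunges 9°→230°.
n = v₁ × v₂ = (0.108, -0.297, 0.686) (taken with n_z > 0).
tan δ = √(n_x²+n_y²)/n_z = 0.316/0.686, so δ = 24.8°.
The horizontal component of n points toward azimuth atan2(n_x, n_y) = 160°, the dip direction.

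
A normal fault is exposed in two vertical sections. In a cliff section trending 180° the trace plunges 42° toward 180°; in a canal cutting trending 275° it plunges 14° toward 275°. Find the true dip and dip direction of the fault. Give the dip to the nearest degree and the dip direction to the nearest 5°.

The two traces are lines in the plane: v₁ = (sin 180°·cos 42°, cos 180°·cos 42°, −sin 42°), v₂ = (sin 275°·cos 14°, cos 275°·cos 14°, −sin 14°).
n = v₁ × v₂ = (-0.236, -0.647, 0.718) (taken with n_z > 0).
True dip = arccos(n_z / |n|) = arccos(0.7219) = 43.8°.
Dip direction = atan2(-0.236, -0.647) = 200° (azimuth of n's horizontal projection).

true dip 44°, dip direction 200°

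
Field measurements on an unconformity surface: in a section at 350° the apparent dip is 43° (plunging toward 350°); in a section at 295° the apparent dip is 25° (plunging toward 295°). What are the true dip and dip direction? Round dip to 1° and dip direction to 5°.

Each apparent-dip line lies in the plane. As unit vectors (x east, y north, z up), v₁ plunges 43°→350° and v₂ plunges 25°→295°.
The plane normal is n = v₁ × v₂ ∝ (-0.043, 0.507, 0.543).
tan δ = √(n_x²+n_y²)/n_z = 0.508/0.543, so δ = 43.1°.
Dip direction = azimuth of (n_x, n_y) = atan2(-0.043, 0.507) = 355°.

true dip 43°, dip direction 355°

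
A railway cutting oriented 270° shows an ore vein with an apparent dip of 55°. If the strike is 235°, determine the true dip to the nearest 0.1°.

β = acute angle between strike 235° and section 270° = 35°.
tan δ = tan α / sin β = tan 55° / sin 35° = 1.4281 / 0.5736 = 2.4899
true dip = arctan 2.4899 = 68.12°

68.1°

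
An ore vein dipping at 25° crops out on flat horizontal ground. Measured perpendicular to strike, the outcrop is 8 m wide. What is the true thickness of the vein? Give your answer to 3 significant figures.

3.38 m

True thickness t = w · sin(dip) = 8 × sin 25°
t = 8 × 0.4226 = 3.381 m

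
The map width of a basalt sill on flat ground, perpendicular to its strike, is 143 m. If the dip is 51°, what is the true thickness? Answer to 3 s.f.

111 m

True thickness t = w · sin(dip) = 143 × sin 51°
t = 143 × 0.7771 = 111.132 m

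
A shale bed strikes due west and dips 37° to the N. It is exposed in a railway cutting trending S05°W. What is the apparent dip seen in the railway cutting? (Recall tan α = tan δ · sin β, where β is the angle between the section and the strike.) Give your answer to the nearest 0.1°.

The section lies 85° from the strike.
tan(apparent dip) = tan 37° · sin 85° = 0.7507
apparent dip = arctan 0.7507 = 36.90°

36.9°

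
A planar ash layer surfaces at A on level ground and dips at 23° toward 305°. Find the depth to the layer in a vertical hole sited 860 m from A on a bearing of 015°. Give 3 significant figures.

125 m

The hole lies 70° from the dip direction, so the down-dip offset is 860 × cos 70° = 294.14 m.
Depth = down-dip offset × tan(dip) = 294.14 × tan 23° = 294.14 × 0.4245
Depth = 124.85 m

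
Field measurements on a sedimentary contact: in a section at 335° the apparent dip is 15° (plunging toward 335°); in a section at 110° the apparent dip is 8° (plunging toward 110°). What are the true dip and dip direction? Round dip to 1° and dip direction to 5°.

The two traces are lines in the plane: v₁ = (sin 335°·cos 15°, cos 335°·cos 15°, −sin 15°), v₂ = (sin 110°·cos 8°, cos 110°·cos 8°, −sin 8°).
The plane normal is n = v₁ × v₂ ∝ (0.209, 0.298, 0.676).
tan δ = √(n_x²+n_y²)/n_z = 0.364/0.676, so δ = 28.3°.
The horizontal component of n points toward azimuth atan2(n_x, n_y) = 35°, the dip direction.

true dip 28°, dip direction 035°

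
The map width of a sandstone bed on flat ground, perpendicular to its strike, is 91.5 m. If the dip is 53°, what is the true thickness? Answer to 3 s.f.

True thickness t = w · sin(dip) = 91.5 × sin 53°
t = 91.5 × 0.7986 = 73.075 m

73.1 m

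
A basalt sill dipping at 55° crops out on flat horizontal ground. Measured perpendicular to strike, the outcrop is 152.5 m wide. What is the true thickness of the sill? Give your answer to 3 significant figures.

True thickness t = w · sin(dip) = 152.5 × sin 55°
t = 152.5 × 0.8192 = 124.921 m

125 m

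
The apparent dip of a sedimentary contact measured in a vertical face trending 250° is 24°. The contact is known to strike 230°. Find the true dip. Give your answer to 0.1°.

The section is 20° from the strike.
tan δ = tan α / sin β = tan 24° / sin 20° = 0.4452 / 0.3420 = 1.3018
true dip = arctan 1.3018 = 52.47°

52.5°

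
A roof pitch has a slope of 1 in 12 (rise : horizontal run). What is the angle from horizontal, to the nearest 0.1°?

tan θ = 1/12 = 0.0833
θ = arctan(0.0833) = 4.76°

4.8°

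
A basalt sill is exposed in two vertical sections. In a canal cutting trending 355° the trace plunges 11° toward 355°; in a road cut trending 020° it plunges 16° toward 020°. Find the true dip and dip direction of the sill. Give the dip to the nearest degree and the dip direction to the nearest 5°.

The two traces are lines in the plane: v₁ = (sin 355°·cos 11°, cos 355°·cos 11°, −sin 11°), v₂ = (sin 20°·cos 16°, cos 20°·cos 16°, −sin 16°).
Cross product v₁ × v₂ gives the pole to the plane: n ∝ (0.097, 0.086, 0.399).
tan δ = √(n_x²+n_y²)/n_z = 0.130/0.399, so δ = 18.1°.
Dip direction = atan2(0.097, 0.086) = 48° (azimuth of n's horizontal projection).

true dip 18°, dip direction 050°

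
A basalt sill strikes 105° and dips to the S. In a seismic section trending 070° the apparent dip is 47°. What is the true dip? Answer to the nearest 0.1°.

61.9°

The section is 35° from the strike.
tan δ = tan α / sin β = tan 47° / sin 35° = 1.0724 / 0.5736 = 1.8696
true dip = arctan 1.8696 = 61.86°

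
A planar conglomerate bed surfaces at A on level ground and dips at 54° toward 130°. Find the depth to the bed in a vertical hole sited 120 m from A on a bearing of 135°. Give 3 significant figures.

The hole lies 5° from the dip direction, so the down-dip offset is 120 × cos 5° = 119.54 m.
Depth = down-dip offset × tan(dip) = 119.54 × tan 54° = 119.54 × 1.3764
Depth = 164.54 m

165 m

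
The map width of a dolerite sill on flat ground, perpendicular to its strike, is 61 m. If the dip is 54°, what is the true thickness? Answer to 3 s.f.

49.4 m

True thickness t = w · sin(dip) = 61 × sin 54°
t = 61 × 0.8090 = 49.350 m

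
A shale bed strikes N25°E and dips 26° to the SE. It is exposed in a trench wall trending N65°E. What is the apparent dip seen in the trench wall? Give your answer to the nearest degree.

The section lies 40° from the strike.
tan(apparent dip) = tan 26° · sin 40° = 0.3135
apparent dip = arctan 0.3135 = 17.41°

17°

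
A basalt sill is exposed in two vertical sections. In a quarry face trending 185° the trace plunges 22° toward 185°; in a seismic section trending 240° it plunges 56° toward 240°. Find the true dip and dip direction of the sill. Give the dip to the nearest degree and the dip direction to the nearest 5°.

true dip 58°, dip direction 260°

Represent each trace as a vector plunging at its apparent dip toward its trend (east-north-up frame): v₁ = (-0.081, -0.924, -0.375), v₂ = (-0.484, -0.280, -0.829).
n = v₁ × v₂ = (-0.661, -0.114, 0.425) (taken with n_z > 0).
True dip = arccos(n_z / |n|) = arccos(0.5349) = 57.7°.
Dip direction = atan2(-0.661, -0.114) = 260° (azimuth of n's horizontal projection).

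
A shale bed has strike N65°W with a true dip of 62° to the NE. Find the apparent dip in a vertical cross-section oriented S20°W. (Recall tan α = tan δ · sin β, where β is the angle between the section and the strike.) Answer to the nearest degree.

The section lies 85° from the strike.
tan α = tan 62° × sin 85° = 1.8807 × 0.9962 = 1.8736
α = arctan(1.8736) = 61.91°

62°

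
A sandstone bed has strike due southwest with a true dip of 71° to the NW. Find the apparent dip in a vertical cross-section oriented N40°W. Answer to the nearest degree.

The strike is due southwest and the section trends N40°W; the acute angle between them is β = 85°.
tan(apparent dip) = tan 71° · sin 85° = 2.8932
α = arctan(2.8932) = 70.93°

71°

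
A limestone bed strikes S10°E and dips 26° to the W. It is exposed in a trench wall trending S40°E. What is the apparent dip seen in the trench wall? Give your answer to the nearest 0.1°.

The strike is S10°E and the section trends S40°E; the acute angle between them is β = 30°.
tan α = tan 26° × sin 30° = 0.4877 × 0.5000 = 0.2439
α = arctan(0.2439) = 13.71°

13.7°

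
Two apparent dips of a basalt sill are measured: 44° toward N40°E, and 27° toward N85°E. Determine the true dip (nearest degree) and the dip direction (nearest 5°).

Each apparent-dip line lies in the plane. As unit vectors (x east, y north, z up), v₁ plunges 44°→N40°E and v₂ plunges 27°→N85°E.
n = v₁ × v₂ = (0.196, 0.407, 0.453) (taken with n_z > 0).
Dip δ = arctan(|n_h|/n_z) = arctan(0.452/0.453) = 44.9°.
Dip direction = azimuth of (n_x, n_y) = atan2(0.196, 0.407) = 26°.

true dip 45°, dip direction 025°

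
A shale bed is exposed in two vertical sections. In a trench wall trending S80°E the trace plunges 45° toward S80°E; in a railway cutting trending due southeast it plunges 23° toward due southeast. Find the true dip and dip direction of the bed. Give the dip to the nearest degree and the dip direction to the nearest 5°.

Each apparent-dip line lies in the plane. As unit vectors (x east, y north, z up), v₁ plunges 45°→S80°E and v₂ plunges 23°→due southeast.
The plane normal is n = v₁ × v₂ ∝ (0.412, 0.188, 0.373).
Dip δ = arctan(|n_h|/n_z) = arctan(0.453/0.373) = 50.5°.
Dip direction = atan2(0.412, 0.188) = 65° (azimuth of n's horizontal projection).

true dip 51°, dip direction 065°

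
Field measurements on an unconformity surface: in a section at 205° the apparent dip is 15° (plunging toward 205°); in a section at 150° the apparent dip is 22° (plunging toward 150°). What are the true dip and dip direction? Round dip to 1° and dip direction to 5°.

true dip 22°, dip direction 155°

The two traces are lines in the plane: v₁ = (sin 205°·cos 15°, cos 205°·cos 15°, −sin 15°), v₂ = (sin 150°·cos 22°, cos 150°·cos 22°, −sin 22°).
Cross product v₁ × v₂ gives the pole to the plane: n ∝ (0.120, -0.273, 0.734).
Dip δ = arctan(|n_h|/n_z) = arctan(0.298/0.734) = 22.1°.
The horizontal component of n points toward azimuth atan2(n_x, n_y) = 156°, the dip direction.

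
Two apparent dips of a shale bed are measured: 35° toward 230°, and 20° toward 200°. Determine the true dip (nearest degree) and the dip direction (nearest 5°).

Represent each trace as a vector plunging at its apparent dip toward its trend (east-north-up frame): v₁ = (-0.628, -0.527, -0.574), v₂ = (-0.321, -0.883, -0.342).
Cross product v₁ × v₂ gives the pole to the plane: n ∝ (-0.326, -0.030, 0.385).
tan δ = √(n_x²+n_y²)/n_z = 0.328/0.385, so δ = 40.4°.
Dip direction = azimuth of (n_x, n_y) = atan2(-0.326, -0.030) = 265°.

true dip 40°, dip direction 265°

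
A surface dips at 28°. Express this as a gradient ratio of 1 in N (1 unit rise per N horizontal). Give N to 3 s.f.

1 : N means tan θ = 1/N, so N = 1/tan 28° = 1/0.5317

1 in 1.88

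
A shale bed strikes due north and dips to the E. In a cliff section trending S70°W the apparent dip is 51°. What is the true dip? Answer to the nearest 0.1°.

52.7°

The section is 70° from the strike.
tan δ = tan α / sin β = tan 51° / sin 70° = 1.2349 / 0.9397 = 1.3142
δ = arctan(1.3142) = 52.73°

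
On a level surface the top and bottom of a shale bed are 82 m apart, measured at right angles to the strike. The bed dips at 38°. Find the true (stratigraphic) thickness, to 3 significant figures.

50.5 m

True thickness t = w · sin(dip) = 82 × sin 38°
t = 82 × 0.6157 = 50.484 m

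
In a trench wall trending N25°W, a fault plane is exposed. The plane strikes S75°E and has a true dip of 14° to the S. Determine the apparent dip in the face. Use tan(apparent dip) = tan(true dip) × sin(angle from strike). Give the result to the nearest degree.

The section lies 50° from the strike.
tan(apparent dip) = tan 14° · sin 50° = 0.1910
apparent dip = arctan 0.1910 = 10.81°

11°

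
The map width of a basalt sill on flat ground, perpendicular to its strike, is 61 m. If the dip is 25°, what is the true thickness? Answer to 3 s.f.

25.8 m

True thickness t = w · sin(dip) = 61 × sin 25°
t = 61 × 0.4226 = 25.780 m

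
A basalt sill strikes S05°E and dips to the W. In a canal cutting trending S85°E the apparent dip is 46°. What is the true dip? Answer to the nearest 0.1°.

46.4°

β = acute angle between strike S05°E and section S85°E = 80°.
tan δ = tan α / sin β = tan 46° / sin 80° = 1.0355 / 0.9848 = 1.0515
δ = arctan(1.0515) = 46.44°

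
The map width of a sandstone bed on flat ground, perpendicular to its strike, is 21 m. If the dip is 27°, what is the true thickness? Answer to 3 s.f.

9.53 m

True thickness t = w · sin(dip) = 21 × sin 27°
t = 21 × 0.4540 = 9.534 m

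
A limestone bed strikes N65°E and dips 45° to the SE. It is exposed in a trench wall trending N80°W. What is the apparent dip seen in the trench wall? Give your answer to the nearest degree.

Angle between strike (N65°E) and section (N80°W): β = 35°.
tan(apparent dip) = tan 45° · sin 35° = 0.5736
α = arctan(0.5736) = 29.84°

30°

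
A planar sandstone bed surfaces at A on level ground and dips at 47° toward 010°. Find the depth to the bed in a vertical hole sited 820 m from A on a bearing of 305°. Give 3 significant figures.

372 m

The hole lies 65° from the dip direction, so the down-dip offset is 820 × cos 65° = 346.55 m.
Depth = down-dip offset × tan(dip) = 346.55 × tan 47° = 346.55 × 1.0724
Depth = 371.63 m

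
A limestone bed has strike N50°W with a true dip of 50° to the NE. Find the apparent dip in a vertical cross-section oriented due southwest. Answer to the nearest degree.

The section lies 85° from the strike.
tan α = tan 50° × sin 85° = 1.1918 × 0.9962 = 1.1872
apparent dip = arctan 1.1872 = 49.89°

50°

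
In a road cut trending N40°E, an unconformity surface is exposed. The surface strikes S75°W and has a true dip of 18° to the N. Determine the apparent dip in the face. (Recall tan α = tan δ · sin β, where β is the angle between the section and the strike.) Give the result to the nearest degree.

The section lies 35° from the strike.
tan α = tan 18° × sin 35° = 0.3249 × 0.5736 = 0.1864
apparent dip = arctan 0.1864 = 10.56°

11°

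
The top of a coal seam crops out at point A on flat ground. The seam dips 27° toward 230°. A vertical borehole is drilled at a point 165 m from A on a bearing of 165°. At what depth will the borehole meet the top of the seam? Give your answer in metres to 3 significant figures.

35.5 m

The hole lies 65° from the dip direction, so the down-dip offset is 165 × cos 65° = 69.73 m.
Depth = down-dip offset × tan(dip) = 69.73 × tan 27° = 69.73 × 0.5095
Depth = 35.53 m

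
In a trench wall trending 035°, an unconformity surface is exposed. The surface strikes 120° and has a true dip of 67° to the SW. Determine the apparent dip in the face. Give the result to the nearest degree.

67°

The section lies 85° from the strike.
tan(apparent dip) = tan 67° · sin 85° = 2.3469
apparent dip = arctan 2.3469 = 66.92°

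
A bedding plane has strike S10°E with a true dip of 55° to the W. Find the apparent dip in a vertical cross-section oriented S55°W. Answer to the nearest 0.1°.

52.3°

The section lies 65° from the strike.
tan α = tan 55° × sin 65° = 1.4281 × 0.9063 = 1.2943
α = arctan(1.2943) = 52.31°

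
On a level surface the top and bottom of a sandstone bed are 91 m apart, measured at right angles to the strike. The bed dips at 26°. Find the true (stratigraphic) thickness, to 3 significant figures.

True thickness t = w · sin(dip) = 91 × sin 26°
t = 91 × 0.4384 = 39.892 m

39.9 m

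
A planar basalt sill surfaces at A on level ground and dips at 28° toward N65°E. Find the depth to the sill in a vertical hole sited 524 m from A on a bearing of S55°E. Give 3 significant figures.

The hole lies 60° from the dip direction, so the down-dip offset is 524 × cos 60° = 262.00 m.
Depth = down-dip offset × tan(dip) = 262.00 × tan 28° = 262.00 × 0.5317
Depth = 139.31 m

139 m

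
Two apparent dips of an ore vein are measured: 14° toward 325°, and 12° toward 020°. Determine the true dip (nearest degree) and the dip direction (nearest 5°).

true dip 15°, dip direction 345°

The two traces are lines in the plane: v₁ = (sin 325°·cos 14°, cos 325°·cos 14°, −sin 14°), v₂ = (sin 20°·cos 12°, cos 20°·cos 12°, −sin 12°).
The plane normal is n = v₁ × v₂ ∝ (-0.057, 0.197, 0.777).
True dip = arccos(n_z / |n|) = arccos(0.9670) = 14.8°.
The horizontal component of n points toward azimuth atan2(n_x, n_y) = 344°, the dip direction.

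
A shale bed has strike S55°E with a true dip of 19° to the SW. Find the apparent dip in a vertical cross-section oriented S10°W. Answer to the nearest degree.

17°

The section lies 65° from the strike.
tan α = tan 19° × sin 65° = 0.3443 × 0.9063 = 0.3121
α = arctan(0.3121) = 17.33°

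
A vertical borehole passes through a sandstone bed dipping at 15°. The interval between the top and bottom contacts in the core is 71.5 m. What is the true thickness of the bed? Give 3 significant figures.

True thickness t = h · cos(dip) = 71.5 × cos 15°
t = 71.5 × 0.9659 = 69.064 m

69.1 m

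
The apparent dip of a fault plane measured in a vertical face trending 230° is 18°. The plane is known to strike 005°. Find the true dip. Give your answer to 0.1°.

β = acute angle between strike 005° and section 230° = 45°.
tan δ = tan α / sin β = tan 18° / sin 45° = 0.3249 / 0.7071 = 0.4595
true dip = arctan 0.4595 = 24.68°

24.7°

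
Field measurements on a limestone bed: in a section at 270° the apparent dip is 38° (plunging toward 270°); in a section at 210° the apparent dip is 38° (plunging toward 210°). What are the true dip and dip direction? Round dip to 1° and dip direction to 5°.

Each apparent-dip line lies in the plane. As unit vectors (x east, y north, z up), v₁ plunges 38°→270° and v₂ plunges 38°→210°.
n = v₁ × v₂ = (-0.420, -0.243, 0.538) (taken with n_z > 0).
Dip δ = arctan(|n_h|/n_z) = arctan(0.485/0.538) = 42.1°.
The horizontal component of n points toward azimuth atan2(n_x, n_y) = 240°, the dip direction.

true dip 42°, dip direction 240°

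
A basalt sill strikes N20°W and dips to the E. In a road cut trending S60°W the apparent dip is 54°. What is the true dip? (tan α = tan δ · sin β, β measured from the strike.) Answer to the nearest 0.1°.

54.4°

The section is 80° from the strike.
tan δ = tan α / sin β = tan 54° / sin 80° = 1.3764 / 0.9848 = 1.3976
δ = arctan(1.3976) = 54.42°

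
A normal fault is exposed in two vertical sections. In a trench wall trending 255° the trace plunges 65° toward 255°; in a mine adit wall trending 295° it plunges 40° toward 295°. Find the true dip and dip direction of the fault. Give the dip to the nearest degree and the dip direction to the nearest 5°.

true dip 68°, dip direction 225°

The two traces are lines in the plane: v₁ = (sin 255°·cos 65°, cos 255°·cos 65°, −sin 65°), v₂ = (sin 295°·cos 40°, cos 295°·cos 40°, −sin 40°).
n = v₁ × v₂ = (-0.364, -0.367, 0.208) (taken with n_z > 0).
tan δ = √(n_x²+n_y²)/n_z = 0.517/0.208, so δ = 68.1°.
The horizontal component of n points toward azimuth atan2(n_x, n_y) = 225°, the dip direction.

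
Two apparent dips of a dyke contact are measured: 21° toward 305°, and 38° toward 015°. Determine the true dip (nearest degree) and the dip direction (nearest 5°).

true dip 38°, dip direction 005°

Each apparent-dip line lies in the plane. As unit vectors (x east, y north, z up), v₁ plunges 21°→305° and v₂ plunges 38°→015°.
The plane normal is n = v₁ × v₂ ∝ (0.057, 0.544, 0.691).
tan δ = √(n_x²+n_y²)/n_z = 0.547/0.691, so δ = 38.3°.
Dip direction = atan2(0.057, 0.544) = 6° (azimuth of n's horizontal projection).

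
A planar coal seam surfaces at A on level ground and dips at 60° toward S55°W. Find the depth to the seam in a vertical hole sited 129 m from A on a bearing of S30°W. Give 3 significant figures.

The hole lies 25° from the dip direction, so the down-dip offset is 129 × cos 25° = 116.91 m.
Depth = down-dip offset × tan(dip) = 116.91 × tan 60° = 116.91 × 1.7321
Depth = 202.50 m

203 m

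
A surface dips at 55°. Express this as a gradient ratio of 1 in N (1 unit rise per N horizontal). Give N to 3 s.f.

1 : N means tan θ = 1/N, so N = 1/tan 55° = 1/1.4281

1 in 0.700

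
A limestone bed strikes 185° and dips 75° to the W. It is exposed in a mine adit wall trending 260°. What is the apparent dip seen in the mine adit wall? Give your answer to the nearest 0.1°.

Angle between strike (185°) and section (260°): β = 75°.
tan α = tan 75° × sin 75° = 3.7321 × 0.9659 = 3.6049
α = arctan(3.6049) = 74.50°

74.5°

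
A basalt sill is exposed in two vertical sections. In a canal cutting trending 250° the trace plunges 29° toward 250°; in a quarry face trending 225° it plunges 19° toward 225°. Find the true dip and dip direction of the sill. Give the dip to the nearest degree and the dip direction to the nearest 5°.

true dip 34°, dip direction 285°

Each apparent-dip line lies in the plane. As unit vectors (x east, y north, z up), v₁ plunges 29°→250° and v₂ plunges 19°→225°.
Cross product v₁ × v₂ gives the pole to the plane: n ∝ (-0.227, 0.057, 0.349).
tan δ = √(n_x²+n_y²)/n_z = 0.234/0.349, so δ = 33.8°.
Dip direction = atan2(-0.227, 0.057) = 284° (azimuth of n's horizontal projection).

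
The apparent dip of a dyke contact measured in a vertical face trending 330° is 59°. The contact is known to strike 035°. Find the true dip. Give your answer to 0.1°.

61.4°

β = acute angle between strike 035° and section 330° = 65°.
tan(true dip) = tan 59° / sin 65° = 1.8363
true dip = arctan 1.8363 = 61.43°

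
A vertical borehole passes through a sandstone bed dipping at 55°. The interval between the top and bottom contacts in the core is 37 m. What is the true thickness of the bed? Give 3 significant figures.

21.2 m

True thickness t = h · cos(dip) = 37 × cos 55°
t = 37 × 0.5736 = 21.222 m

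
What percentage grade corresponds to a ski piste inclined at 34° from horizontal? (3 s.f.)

67.5%

grade % = 100 × tan 34° = 100 × 0.6745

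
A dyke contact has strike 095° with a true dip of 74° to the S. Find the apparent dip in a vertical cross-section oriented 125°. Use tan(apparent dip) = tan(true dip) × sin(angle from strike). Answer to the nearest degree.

The strike is 095° and the section trends 125°; the acute angle between them is β = 30°.
tan(apparent dip) = tan 74° · sin 30° = 1.7437
apparent dip = arctan 1.7437 = 60.17°

60°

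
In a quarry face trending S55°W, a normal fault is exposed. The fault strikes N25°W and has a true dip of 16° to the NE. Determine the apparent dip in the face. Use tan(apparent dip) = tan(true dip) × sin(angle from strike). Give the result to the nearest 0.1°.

15.8°

Angle between strike (N25°W) and section (S55°W): β = 80°.
tan(apparent dip) = tan 16° · sin 80° = 0.2824
α = arctan(0.2824) = 15.77°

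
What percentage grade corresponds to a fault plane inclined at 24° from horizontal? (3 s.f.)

grade % = 100 × tan 24° = 100 × 0.4452

44.5%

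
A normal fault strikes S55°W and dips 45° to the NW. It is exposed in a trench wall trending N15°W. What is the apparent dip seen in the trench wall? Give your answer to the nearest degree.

43°

The strike is S55°W and the section trends N15°W; the acute angle between them is β = 70°.
tan(apparent dip) = tan 45° · sin 70° = 0.9397
α = arctan(0.9397) = 43.22°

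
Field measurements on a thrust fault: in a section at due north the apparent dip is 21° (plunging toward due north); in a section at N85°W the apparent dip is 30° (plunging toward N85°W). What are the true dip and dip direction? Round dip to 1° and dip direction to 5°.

true dip 34°, dip direction 305°

Represent each trace as a vector plunging at its apparent dip toward its trend (east-north-up frame): v₁ = (0.000, 0.934, -0.358), v₂ = (-0.863, 0.075, -0.500).
n = v₁ × v₂ = (-0.440, 0.309, 0.805) (taken with n_z > 0).
tan δ = √(n_x²+n_y²)/n_z = 0.538/0.805, so δ = 33.7°.
The horizontal component of n points toward azimuth atan2(n_x, n_y) = 305°, the dip direction.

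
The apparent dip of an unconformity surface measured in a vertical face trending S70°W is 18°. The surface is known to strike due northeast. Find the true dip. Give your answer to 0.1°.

37.6°

β = acute angle between strike due northeast and section S70°W = 25°.
tan(true dip) = tan 18° / sin 25° = 0.7688
δ = arctan(0.7688) = 37.55°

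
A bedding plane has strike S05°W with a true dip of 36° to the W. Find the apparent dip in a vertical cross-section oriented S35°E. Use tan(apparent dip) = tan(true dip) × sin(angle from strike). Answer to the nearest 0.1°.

The section lies 40° from the strike.
tan α = tan 36° × sin 40° = 0.7265 × 0.6428 = 0.4670
α = arctan(0.4670) = 25.03°

25.0°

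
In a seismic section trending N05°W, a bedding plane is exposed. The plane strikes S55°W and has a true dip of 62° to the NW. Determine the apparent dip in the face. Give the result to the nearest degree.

58°

The strike is S55°W and the section trends N05°W; the acute angle between them is β = 60°.
tan α = tan 62° × sin 60° = 1.8807 × 0.8660 = 1.6288
apparent dip = arctan 1.6288 = 58.45°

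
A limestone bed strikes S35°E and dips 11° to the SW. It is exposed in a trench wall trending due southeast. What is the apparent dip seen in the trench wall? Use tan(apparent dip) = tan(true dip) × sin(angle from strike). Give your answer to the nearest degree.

The strike is S35°E and the section trends due southeast; the acute angle between them is β = 10°.
tan α = tan 11° × sin 10° = 0.1944 × 0.1736 = 0.0338
α = arctan(0.0338) = 1.93°

2°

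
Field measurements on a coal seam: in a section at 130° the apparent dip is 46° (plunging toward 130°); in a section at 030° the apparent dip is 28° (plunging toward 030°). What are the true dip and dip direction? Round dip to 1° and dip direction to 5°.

true dip 52°, dip direction 095°

Each apparent-dip line lies in the plane. As unit vectors (x east, y north, z up), v₁ plunges 46°→130° and v₂ plunges 28°→030°.
n = v₁ × v₂ = (0.760, -0.068, 0.604) (taken with n_z > 0).
True dip = arccos(n_z / |n|) = arccos(0.6209) = 51.6°.
The horizontal component of n points toward azimuth atan2(n_x, n_y) = 95°, the dip direction.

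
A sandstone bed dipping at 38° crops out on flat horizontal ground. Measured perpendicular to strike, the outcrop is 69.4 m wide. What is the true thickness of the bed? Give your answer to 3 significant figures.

True thickness t = w · sin(dip) = 69.4 × sin 38°
t = 69.4 × 0.6157 = 42.727 m

42.7 m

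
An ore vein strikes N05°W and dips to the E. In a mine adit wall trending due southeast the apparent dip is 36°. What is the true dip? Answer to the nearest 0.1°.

48.5°

β = acute angle between strike N05°W and section due southeast = 40°.
tan δ = tan α / sin β = tan 36° / sin 40° = 0.7265 / 0.6428 = 1.1303
true dip = arctan 1.1303 = 48.50°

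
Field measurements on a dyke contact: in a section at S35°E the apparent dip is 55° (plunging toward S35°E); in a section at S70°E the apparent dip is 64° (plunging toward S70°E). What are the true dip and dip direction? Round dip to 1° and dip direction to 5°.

The two traces are lines in the plane: v₁ = (sin 145°·cos 55°, cos 145°·cos 55°, −sin 55°), v₂ = (sin 110°·cos 64°, cos 110°·cos 64°, −sin 64°).
Cross product v₁ × v₂ gives the pole to the plane: n ∝ (0.299, -0.042, 0.144).
Dip δ = arctan(|n_h|/n_z) = arctan(0.302/0.144) = 64.5°.
Dip direction = atan2(0.299, -0.042) = 98° (azimuth of n's horizontal projection).

true dip 65°, dip direction 100°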